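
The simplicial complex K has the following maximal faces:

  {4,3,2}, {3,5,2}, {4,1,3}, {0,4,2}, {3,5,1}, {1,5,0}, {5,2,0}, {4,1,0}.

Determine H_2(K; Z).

H_2 = Z.

Order the vertices as 0 < 1 < 2 < 3 < 4 < 5. Listing each simplex with vertices in this order, K has dimension 2 with simplices:

  0-simplices (6): [0], [1], [2], [3], [4], [5]
  1-simplices (12): [0,1], [0,2], [0,4], [0,5], [1,3], [1,4], [1,5], [2,3], [2,4], [2,5], [3,4], [3,5]
  2-simplices (8): [0,1,4], [0,1,5], [0,2,4], [0,2,5], [1,3,4], [1,3,5], [2,3,4], [2,3,5]

so the chain groups are C_0 ≅ Z^6, C_1 ≅ Z^12, C_2 ≅ Z^8.

The boundary map ∂_1: C_1 → C_0 maps an edge to its endpoints' difference, ∂[p,q] = q − p. For instance
  ∂[1,5] = [5] − [1].
This gives a 6×12 integer matrix of rank 5; reducing to Smith normal form yields diagonal entries (1,1,1,1,1).

Boundary ∂_2: C_2 → C_1 sends each 2-simplex [p,q,r] to [q,r] − [p,r] + [p,q]. For instance
  ∂[2,3,4] = [3,4] − [2,4] + [2,3],
  ∂[0,2,5] = [2,5] − [0,5] + [0,2].
The 12×8 boundary matrix has rank 7 and Smith normal form diag(1,1,1,1,1,1,1).

Now H_k = ker ∂_k / im ∂_{k+1}, so:

  H_2: rank ker ∂_2 − rank ∂_3 = (8 − 7) − 0 = 1, and there is no ∂_3, so H_2 ≅ Z.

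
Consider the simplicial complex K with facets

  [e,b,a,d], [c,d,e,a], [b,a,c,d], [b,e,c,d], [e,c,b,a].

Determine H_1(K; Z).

H_1 = 0.

K has 5 vertices, 10 edges, 10 triangles, 5 3-simplices.
rank ∂_1 = 4, rank ∂_2 = 6 ⇒ b_1 = 10 − 4 − 6 = 0; all invariant factors of ∂_2 are 1 so no torsion. So H_1 ≅ 0.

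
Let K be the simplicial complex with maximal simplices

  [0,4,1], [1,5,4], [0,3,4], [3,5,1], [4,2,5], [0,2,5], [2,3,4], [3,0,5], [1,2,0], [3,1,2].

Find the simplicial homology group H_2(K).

H_2 ≅ 0.

K has 6 vertices, 15 edges, 10 triangles.
rank ∂_2 = 10, rank ∂_3 = 0 ⇒ b_2 = 10 − 10 − 0 = 0. So H_2 ≅ 0.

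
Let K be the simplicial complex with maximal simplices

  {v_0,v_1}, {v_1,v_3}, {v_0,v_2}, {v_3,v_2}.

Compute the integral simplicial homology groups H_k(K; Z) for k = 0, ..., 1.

H_0 ≅ Z,  H_1 ≅ Z.

Fix the vertex order v_0 < v_1 < v_2 < v_3 and write every simplex with vertices in increasing order. Then dim K = 1 and the simplices of K are:

  0-simplices (4): [v_0], [v_1], [v_2], [v_3]
  1-simplices (4): [v_0,v_1], [v_0,v_2], [v_1,v_3], [v_2,v_3]

giving chain groups C_0 ≅ Z^4, C_1 ≅ Z^4.

The boundary map ∂_1: C_1 → C_0 sends each edge [p,q] (with p < q) to q − p. For instance
  ∂[v_2,v_3] = [v_3] − [v_2].
This gives a 4×4 integer matrix of rank 3; reducing to Smith normal form yields diagonal entries (1,1,1).

Computing H_k = (kernel of ∂_k) / (image of ∂_{k+1}):

  H_0: rank C_0 − rank ∂_1 = 4 − 3 = 1, and the invariant factors of ∂_1 are all 1, so H_0 ≅ Z.
  H_1: rank ker ∂_1 − rank ∂_2 = (4 − 3) − 0 = 1, and there is no ∂_2, so H_1 ≅ Z.

(K is a triangulation of the circle S^1.)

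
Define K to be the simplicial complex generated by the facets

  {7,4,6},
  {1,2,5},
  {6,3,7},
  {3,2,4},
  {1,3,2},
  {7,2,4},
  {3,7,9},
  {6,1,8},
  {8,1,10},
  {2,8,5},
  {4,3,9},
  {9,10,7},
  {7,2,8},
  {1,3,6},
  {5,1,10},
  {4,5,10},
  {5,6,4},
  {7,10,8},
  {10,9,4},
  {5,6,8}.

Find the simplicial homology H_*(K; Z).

We work with the vertex ordering 1 < 2 < 3 < 4 < 5 < 6 < 7 < 8 < 9 < 10. The simplices of K, each written with vertices in increasing order, are:

  0-simplices (10): [1], [2], [3], [4], [5], [6], [7], [8], [9], [10]
  1-simplices (30): (30 of them)
  2-simplices (20): (20 of them)

giving chain groups C_0 ≅ Z^10, C_1 ≅ Z^30, C_2 ≅ Z^20.

∂_1: C_1 → C_0 sends each edge [p,q] (with p < q) to q − p.
The resulting 10×30 matrix has rank 9, and its Smith normal form has invariant factors (1,1,1,1,1,1,1,1,1).

∂_2: C_2 → C_1 sends each 2-simplex [p,q,r] to [q,r] − [p,r] + [p,q]. For instance
  ∂[4,9,10] = [9,10] − [4,10] + [4,9],
  ∂[4,5,6] = [5,6] − [4,6] + [4,5].
This gives a 30×20 integer matrix of rank 20; reducing to Smith normal form yields diagonal entries (1,1,1,1,1,1,1,1,1,1,1,1,1,1,1,1,1,1,1,2).

Reading off H_k = ker ∂_k / im ∂_{k+1}:

  H_0: rank C_0 − rank ∂_1 = 10 − 9 = 1, and the invariant factors of ∂_1 are all 1, so H_0 = Z.
  H_1: rank ker ∂_1 − rank ∂_2 = (30 − 9) − 20 = 1, and ∂_2 has invariant factor 2 > 1, so H_1 = Z ⊕ Z/2Z.
  H_2: rank ker ∂_2 − rank ∂_3 = (20 − 20) − 0 = 0, and there is no ∂_3, so H_2 = 0.

H_0 ≅ Z,  H_1 ≅ Z ⊕ Z/2Z,  H_2 = 0.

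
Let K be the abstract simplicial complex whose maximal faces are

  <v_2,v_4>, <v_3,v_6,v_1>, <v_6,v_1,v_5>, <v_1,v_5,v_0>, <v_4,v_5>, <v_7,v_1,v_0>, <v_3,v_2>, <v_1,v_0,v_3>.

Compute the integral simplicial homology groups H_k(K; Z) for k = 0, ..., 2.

We work with the vertex ordering v_0 < v_1 < v_2 < v_3 < v_4 < v_5 < v_6 < v_7. The simplices of K, each written with vertices in increasing order, are:

  0-simplices (8): [v_0], [v_1], [v_2], [v_3], [v_4], [v_5], [v_6], [v_7]
  1-simplices (13): [v_0,v_1], [v_0,v_3], [v_0,v_5], [v_0,v_7], [v_1,v_3], [v_1,v_5], [v_1,v_6], [v_1,v_7], [v_2,v_3], [v_2,v_4], [v_3,v_6], [v_4,v_5], [v_5,v_6]
  2-simplices (5): [v_0,v_1,v_3], [v_0,v_1,v_5], [v_0,v_1,v_7], [v_1,v_3,v_6], [v_1,v_5,v_6]

so the chain groups are C_0 ≅ Z^8, C_1 ≅ Z^13, C_2 ≅ Z^5.

The boundary map ∂_1: C_1 → C_0 is given by ∂[p,q] = [q] − [p]. For instance
  ∂[v_3,v_6] = [v_6] − [v_3].
The 8×13 boundary matrix has rank 7 and Smith normal form diag(1,1,1,1,1,1,1).

∂_2: C_2 → C_1 maps a triangle to the signed sum of its edges. For instance
  ∂[v_0,v_1,v_7] = [v_1,v_7] − [v_0,v_7] + [v_0,v_1],
  ∂[v_1,v_5,v_6] = [v_5,v_6] − [v_1,v_6] + [v_1,v_5].
This gives a 13×5 integer matrix of rank 5; reducing to Smith normal form yields diagonal entries (1,1,1,1,1).

Now H_k = ker ∂_k / im ∂_{k+1}, so:

  H_0: rank C_0 − rank ∂_1 = 8 − 7 = 1, and the invariant factors of ∂_1 are all 1, so H_0 ≅ Z.
  H_1: rank ker ∂_1 − rank ∂_2 = (13 − 7) − 5 = 1, and the invariant factors of ∂_2 are all 1, so H_1 ≅ Z.
  H_2: rank ker ∂_2 − rank ∂_3 = (5 − 5) − 0 = 0, and there is no ∂_3, so H_2 ≅ 0.

H_0 ≅ Z,  H_1 ≅ Z,  H_2 = 0.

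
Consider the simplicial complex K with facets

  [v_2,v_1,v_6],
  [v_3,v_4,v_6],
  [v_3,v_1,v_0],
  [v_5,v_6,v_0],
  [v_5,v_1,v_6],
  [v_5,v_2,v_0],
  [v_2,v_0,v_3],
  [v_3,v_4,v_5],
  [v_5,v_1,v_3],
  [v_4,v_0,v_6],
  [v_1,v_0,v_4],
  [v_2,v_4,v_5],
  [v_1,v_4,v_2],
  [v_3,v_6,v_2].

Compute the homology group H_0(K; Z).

H_0 ≅ Z.

We work with the vertex ordering v_0 < v_1 < v_2 < v_3 < v_4 < v_5 < v_6. The simplices of K, each written with vertices in increasing order, are:

  0-simplices (7): [v_0], [v_1], [v_2], [v_3], [v_4], [v_5], [v_6]
  1-simplices (21): (21 of them)
  2-simplices (14): (14 of them)

Hence C_0 ≅ Z^7, C_1 ≅ Z^21, C_2 ≅ Z^14.

Boundary ∂_1: C_1 → C_0 maps an edge to its endpoints' difference, ∂[p,q] = q − p. For instance
  ∂[v_1,v_4] = [v_4] − [v_1].
As a 7×21 matrix over Z this has rank 6, with invariant factors (1,1,1,1,1,1).

Boundary ∂_2: C_2 → C_1 maps a triangle to the signed sum of its edges. For instance
  ∂[v_1,v_2,v_4] = [v_2,v_4] − [v_1,v_4] + [v_1,v_2],
  ∂[v_1,v_2,v_6] = [v_2,v_6] − [v_1,v_6] + [v_1,v_2].
As a 21×14 matrix over Z this has rank 13, with invariant factors (1,1,1,1,1,1,1,1,1,1,1,1,1).

From H_k ≅ ker(∂_k) / im(∂_{k+1}) we obtain:

  H_0: rank C_0 − rank ∂_1 = 7 − 6 = 1, and the invariant factors of ∂_1 are all 1, so H_0 ≅ Z.

(K is a triangulation of the torus T^2.)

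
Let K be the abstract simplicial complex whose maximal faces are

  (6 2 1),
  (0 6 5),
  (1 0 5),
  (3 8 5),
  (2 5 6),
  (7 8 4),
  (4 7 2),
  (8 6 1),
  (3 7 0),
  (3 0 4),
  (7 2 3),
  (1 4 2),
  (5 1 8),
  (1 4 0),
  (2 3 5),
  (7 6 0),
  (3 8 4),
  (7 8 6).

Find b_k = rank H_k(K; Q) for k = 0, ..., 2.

b_0 = 1, b_1 = 1, b_2 = 0.

We work with the vertex ordering 0 < 1 < 2 < 3 < 4 < 5 < 6 < 7 < 8. The simplices of K, each written with vertices in increasing order, are:

  0-simplices (9): [0], [1], [2], [3], [4], [5], [6], [7], [8]
  1-simplices (27): (27 of them)
  2-simplices (18): [0,1,4], [0,1,5], [0,3,4], [0,3,7], [0,5,6], [0,6,7], [1,2,4], [1,2,6], [1,5,8], [1,6,8], [2,3,5], [2,3,7], [2,4,7], [2,5,6], [3,4,8], [3,5,8], [4,7,8], [6,7,8]

Hence C_0 ≅ Z^9, C_1 ≅ Z^27, C_2 ≅ Z^18.

The boundary map ∂_1: C_1 → C_0 is given by ∂[p,q] = [q] − [p]. For instance
  ∂[3,8] = [8] − [3].
As a 9×27 matrix over Z this has rank 8, with invariant factors (1,1,1,1,1,1,1,1).

Boundary ∂_2: C_2 → C_1 acts by ∂[p,q,r] = [q,r] − [p,r] + [p,q]. For instance
  ∂[2,3,7] = [3,7] − [2,7] + [2,3],
  ∂[0,3,7] = [3,7] − [0,7] + [0,3].
The resulting 27×18 matrix has rank 18, and its Smith normal form has invariant factors (1,1,1,1,1,1,1,1,1,1,1,1,1,1,1,1,1,2).

From H_k ≅ ker(∂_k) / im(∂_{k+1}) we obtain:

  H_0: rank C_0 − rank ∂_1 = 9 − 8 = 1, and the invariant factors of ∂_1 are all 1, so H_0 ≅ Z.
  H_1: rank ker ∂_1 − rank ∂_2 = (27 − 8) − 18 = 1, and ∂_2 has invariant factor 2 > 1, so H_1 ≅ Z ⊕ Z/2Z.
  H_2: rank ker ∂_2 − rank ∂_3 = (18 − 18) − 0 = 0, and there is no ∂_3, so H_2 ≅ 0.

As a check, the Euler characteristic is 9 − 27 + 18 = 0, which agrees with 1 − 1 + 0 = 0.
(K is a triangulation of the Klein bottle.)

Hence the Betti numbers are b_0 = 1, b_1 = 1, b_2 = 0.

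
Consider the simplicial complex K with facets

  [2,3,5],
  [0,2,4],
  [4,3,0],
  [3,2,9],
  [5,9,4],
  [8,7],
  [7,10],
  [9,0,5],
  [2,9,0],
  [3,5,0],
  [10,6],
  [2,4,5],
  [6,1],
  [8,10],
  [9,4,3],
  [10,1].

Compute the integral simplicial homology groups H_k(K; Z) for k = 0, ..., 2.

H_0 = Z^2,  H_1 = Z^2 × Z/2,  H_2 = 0.

Take the total order 0 < 1 < 2 < 3 < 4 < 5 < 6 < 7 < 8 < 9 < 10 on the vertex set. Then K (dimension 2) consists of the simplices:

  0-simplices (11): [0], [1], [2], [3], [4], [5], [6], [7], [8], [9], [10]
  1-simplices (21): [0,2], [0,3], [0,4], [0,5], [0,9], [1,6], [1,10], [2,3], [2,4], [2,5], [2,9], [3,4], [3,5], [3,9], [4,5], [4,9], [5,9], [6,10], [7,8], [7,10], [8,10]
  2-simplices (10): [0,2,4], [0,2,9], [0,3,4], [0,3,5], [0,5,9], [2,3,5], [2,3,9], [2,4,5], [3,4,9], [4,5,9]

so the chain groups are C_0 ≅ Z^11, C_1 ≅ Z^21, C_2 ≅ Z^10.

∂_1: C_1 → C_0 maps an edge to its endpoints' difference, ∂[p,q] = q − p. For instance
  ∂[1,10] = [10] − [1].
This gives a 11×21 integer matrix of rank 9; reducing to Smith normal form yields diagonal entries (1,1,1,1,1,1,1,1,1).

Boundary ∂_2: C_2 → C_1 sends each 2-simplex [p,q,r] to [q,r] − [p,r] + [p,q]. For instance
  ∂[2,3,5] = [3,5] − [2,5] + [2,3],
  ∂[0,5,9] = [5,9] − [0,9] + [0,5].
As a 21×10 matrix over Z this has rank 10, with invariant factors (1,1,1,1,1,1,1,1,1,2).

Reading off H_k = ker ∂_k / im ∂_{k+1}:

  H_0: rank C_0 − rank ∂_1 = 11 − 9 = 2, and the invariant factors of ∂_1 are all 1, so H_0 ≅ Z^2.
  H_1: rank ker ∂_1 − rank ∂_2 = (21 − 9) − 10 = 2, and ∂_2 has invariant factor 2 > 1, so H_1 ≅ Z^2 × Z/2.
  H_2: rank ker ∂_2 − rank ∂_3 = (10 − 10) − 0 = 0, and there is no ∂_3, so H_2 ≅ 0.

(K is a triangulation of the disjoint union of a wedge of 2 circles and the real projective plane RP^2.)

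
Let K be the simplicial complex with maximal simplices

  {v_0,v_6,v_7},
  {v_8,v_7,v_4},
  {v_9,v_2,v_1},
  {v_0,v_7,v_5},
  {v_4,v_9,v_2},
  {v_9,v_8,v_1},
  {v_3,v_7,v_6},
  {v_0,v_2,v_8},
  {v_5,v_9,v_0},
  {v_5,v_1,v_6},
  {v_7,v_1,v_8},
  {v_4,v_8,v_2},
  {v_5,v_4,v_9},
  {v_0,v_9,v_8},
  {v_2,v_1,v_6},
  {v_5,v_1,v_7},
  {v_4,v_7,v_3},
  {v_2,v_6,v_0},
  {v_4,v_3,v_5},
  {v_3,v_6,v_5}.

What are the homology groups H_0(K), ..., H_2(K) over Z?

H_0 ≅ Z,  H_1 ≅ Z ⊕ Z/2Z,  H_2 = 0.

We work with the vertex ordering v_0 < v_1 < v_2 < v_3 < v_4 < v_5 < v_6 < v_7 < v_8 < v_9. The simplices of K, each written with vertices in increasing order, are:

  0-simplices (10): [v_0], [v_1], [v_2], [v_3], [v_4], [v_5], [v_6], [v_7], [v_8], [v_9]
  1-simplices (30): (30 of them)
  2-simplices (20): (20 of them)

Hence C_0 ≅ Z^10, C_1 ≅ Z^30, C_2 ≅ Z^20.

∂_1: C_1 → C_0 maps an edge to its endpoints' difference, ∂[p,q] = q − p. For instance
  ∂[v_1,v_7] = [v_7] − [v_1].
The 10×30 boundary matrix has rank 9 and Smith normal form diag(1,1,1,1,1,1,1,1,1).

Boundary ∂_2: C_2 → C_1 acts by ∂[p,q,r] = [q,r] − [p,r] + [p,q]. For instance
  ∂[v_4,v_7,v_8] = [v_7,v_8] − [v_4,v_8] + [v_4,v_7],
  ∂[v_0,v_6,v_7] = [v_6,v_7] − [v_0,v_7] + [v_0,v_6].
This gives a 30×20 integer matrix of rank 20; reducing to Smith normal form yields diagonal entries (1,1,1,1,1,1,1,1,1,1,1,1,1,1,1,1,1,1,1,2).

Computing H_k = (kernel of ∂_k) / (image of ∂_{k+1}):

  H_0: rank C_0 − rank ∂_1 = 10 − 9 = 1, and the invariant factors of ∂_1 are all 1, so H_0 ≅ Z.
  H_1: rank ker ∂_1 − rank ∂_2 = (30 − 9) − 20 = 1, and ∂_2 has invariant factor 2 > 1, so H_1 ≅ Z ⊕ Z/2Z.
  H_2: rank ker ∂_2 − rank ∂_3 = (20 − 20) − 0 = 0, and there is no ∂_3, so H_2 ≅ 0.

(K is a triangulation of the Klein bottle.)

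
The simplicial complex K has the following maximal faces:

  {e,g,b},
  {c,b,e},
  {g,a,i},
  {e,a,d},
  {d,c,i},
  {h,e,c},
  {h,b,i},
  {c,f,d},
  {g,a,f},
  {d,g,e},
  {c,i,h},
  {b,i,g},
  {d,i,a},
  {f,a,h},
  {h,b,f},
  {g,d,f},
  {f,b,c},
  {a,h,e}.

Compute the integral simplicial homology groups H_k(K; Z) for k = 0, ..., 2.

H_0 ≅ Z,  H_1 ≅ Z × Z/2,  H_2 = 0.

Take the total order a < b < c < d < e < f < g < h < i on the vertex set. Then K (dimension 2) consists of the simplices:

  0-simplices (9): a, b, c, d, e, f, g, h, i
  1-simplices (27): ad, ae, af, ag, ah, ai, bc, be, bf, bg, bh, bi, cd, ce, cf, ch, ci, de, df, dg, di, eg, eh, fg, fh, gi, hi
  2-simplices (18): ade, adi, aeh, afg, afh, agi, bce, bcf, beg, bfh, bgi, bhi, cdf, cdi, ceh, chi, deg, dfg

giving chain groups C_0 ≅ Z^9, C_1 ≅ Z^27, C_2 ≅ Z^18.

Boundary ∂_1: C_1 → C_0 maps an edge to its endpoints' difference, ∂[p,q] = q − p. For instance
  ∂ch = h − c.
As a 9×27 matrix over Z this has rank 8, with invariant factors (1,1,1,1,1,1,1,1).

∂_2: C_2 → C_1 maps a triangle to the signed sum of its edges. For instance
  ∂afg = fg − ag + af,
  ∂aeh = eh − ah + ae.
This gives a 27×18 integer matrix of rank 18; reducing to Smith normal form yields diagonal entries (1,1,1,1,1,1,1,1,1,1,1,1,1,1,1,1,1,2).

Now H_k = ker ∂_k / im ∂_{k+1}, so:

  H_0: rank C_0 − rank ∂_1 = 9 − 8 = 1, and the invariant factors of ∂_1 are all 1, so H_0 = Z.
  H_1: rank ker ∂_1 − rank ∂_2 = (27 − 8) − 18 = 1, and ∂_2 has invariant factor 2 > 1, so H_1 = Z × Z/2.
  H_2: rank ker ∂_2 − rank ∂_3 = (18 − 18) − 0 = 0, and there is no ∂_3, so H_2 = 0.

(K is a triangulation of the Klein bottle.)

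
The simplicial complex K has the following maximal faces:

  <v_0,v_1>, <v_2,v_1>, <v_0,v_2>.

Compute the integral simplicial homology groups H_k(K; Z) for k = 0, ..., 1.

We work with the vertex ordering v_0 < v_1 < v_2. The simplices of K, each written with vertices in increasing order, are:

  0-simplices (3): [v_0], [v_1], [v_2]
  1-simplices (3): [v_0,v_1], [v_0,v_2], [v_1,v_2]

so the chain groups are C_0 ≅ Z^3, C_1 ≅ Z^3.

∂_1: C_1 → C_0 maps an edge to its endpoints' difference, ∂[p,q] = q − p.
The 3×3 boundary matrix has rank 2 and Smith normal form diag(1,1).

Computing H_k = (kernel of ∂_k) / (image of ∂_{k+1}):

  H_0: rank C_0 − rank ∂_1 = 3 − 2 = 1, and the invariant factors of ∂_1 are all 1, so H_0 ≅ Z.
  H_1: rank ker ∂_1 − rank ∂_2 = (3 − 2) − 0 = 1, and there is no ∂_2, so H_1 ≅ Z.

H_0 = Z,  H_1 = Z.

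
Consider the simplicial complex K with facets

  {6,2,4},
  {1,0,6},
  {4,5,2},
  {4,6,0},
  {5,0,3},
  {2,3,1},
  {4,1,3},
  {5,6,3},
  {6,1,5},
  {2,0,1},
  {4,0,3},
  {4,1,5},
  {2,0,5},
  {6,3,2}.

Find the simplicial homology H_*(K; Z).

Order the vertices as 0 < 1 < 2 < 3 < 4 < 5 < 6. Listing each simplex with vertices in this order, K has dimension 2 with simplices:

  0-simplices (7): [0], [1], [2], [3], [4], [5], [6]
  1-simplices (21): [0,1], [0,2], [0,3], [0,4], [0,5], [0,6], [1,2], [1,3], [1,4], [1,5], [1,6], [2,3], [2,4], [2,5], [2,6], [3,4], [3,5], [3,6], [4,5], [4,6], [5,6]
  2-simplices (14): [0,1,2], [0,1,6], [0,2,5], [0,3,4], [0,3,5], [0,4,6], [1,2,3], [1,3,4], [1,4,5], [1,5,6], [2,3,6], [2,4,5], [2,4,6], [3,5,6]

giving chain groups C_0 ≅ Z^7, C_1 ≅ Z^21, C_2 ≅ Z^14.

The boundary map ∂_1: C_1 → C_0 maps an edge to its endpoints' difference, ∂[p,q] = q − p. For instance
  ∂[2,5] = [5] − [2].
The 7×21 boundary matrix has rank 6 and Smith normal form diag(1,1,1,1,1,1).

The boundary map ∂_2: C_2 → C_1 acts by ∂[p,q,r] = [q,r] − [p,r] + [p,q]. For instance
  ∂[2,4,6] = [4,6] − [2,6] + [2,4],
  ∂[1,5,6] = [5,6] − [1,6] + [1,5].
This gives a 21×14 integer matrix of rank 13; reducing to Smith normal form yields diagonal entries (1,1,1,1,1,1,1,1,1,1,1,1,1).

From H_k ≅ ker(∂_k) / im(∂_{k+1}) we obtain:

  H_0: rank C_0 − rank ∂_1 = 7 − 6 = 1, and the invariant factors of ∂_1 are all 1, so H_0 ≅ Z.
  H_1: rank ker ∂_1 − rank ∂_2 = (21 − 6) − 13 = 2, and the invariant factors of ∂_2 are all 1, so H_1 ≅ Z^2.
  H_2: rank ker ∂_2 − rank ∂_3 = (14 − 13) − 0 = 1, and there is no ∂_3, so H_2 ≅ Z.

H_0 ≅ Z,  H_1 ≅ Z^2,  H_2 ≅ Z.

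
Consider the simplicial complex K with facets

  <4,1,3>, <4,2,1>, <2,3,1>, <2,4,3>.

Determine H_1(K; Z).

Fix the vertex order 1 < 2 < 3 < 4 and write every simplex with vertices in increasing order. Then dim K = 2 and the simplices of K are:

  0-simplices (4): [1], [2], [3], [4]
  1-simplices (6): [1,2], [1,3], [1,4], [2,3], [2,4], [3,4]
  2-simplices (4): [1,2,3], [1,2,4], [1,3,4], [2,3,4]

giving chain groups C_0 ≅ Z^4, C_1 ≅ Z^6, C_2 ≅ Z^4.

The boundary map ∂_1: C_1 → C_0 sends each edge [p,q] (with p < q) to q − p. For instance
  ∂[2,3] = [3] − [2].
This gives a 4×6 integer matrix of rank 3; reducing to Smith normal form yields diagonal entries (1,1,1).

Boundary ∂_2: C_2 → C_1 maps a triangle to the signed sum of its edges. For instance
  ∂[1,2,3] = [2,3] − [1,3] + [1,2],
  ∂[2,3,4] = [3,4] − [2,4] + [2,3].
The resulting 6×4 matrix has rank 3, and its Smith normal form has invariant factors (1,1,1).

Reading off H_k = ker ∂_k / im ∂_{k+1}:

  H_1: rank ker ∂_1 − rank ∂_2 = (6 − 3) − 3 = 0, and the invariant factors of ∂_2 are all 1, so H_1 = 0.

H_1 = 0.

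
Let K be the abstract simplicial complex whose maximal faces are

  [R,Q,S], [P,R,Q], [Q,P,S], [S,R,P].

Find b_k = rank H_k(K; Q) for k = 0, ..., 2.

Fix the vertex order P < Q < R < S and write every simplex with vertices in increasing order. Then dim K = 2 and the simplices of K are:

  0-simplices (4): P, Q, R, S
  1-simplices (6): PQ, PR, PS, QR, QS, RS
  2-simplices (4): PQR, PQS, PRS, QRS

so the chain groups are C_0 ≅ Z^4, C_1 ≅ Z^6, C_2 ≅ Z^4.

The boundary map ∂_1: C_1 → C_0 maps an edge to its endpoints' difference, ∂[p,q] = q − p.
As a 4×6 matrix over Z this has rank 3, with invariant factors (1,1,1).

The boundary map ∂_2: C_2 → C_1 sends each 2-simplex [p,q,r] to [q,r] − [p,r] + [p,q]. For instance
  ∂PRS = RS − PS + PR,
  ∂PQS = QS − PS + PQ.
The 6×4 boundary matrix has rank 3 and Smith normal form diag(1,1,1).

Computing H_k = (kernel of ∂_k) / (image of ∂_{k+1}):

  H_0: rank C_0 − rank ∂_1 = 4 − 3 = 1, and the invariant factors of ∂_1 are all 1, so H_0 ≅ Z.
  H_1: rank ker ∂_1 − rank ∂_2 = (6 − 3) − 3 = 0, and the invariant factors of ∂_2 are all 1, so H_1 ≅ 0.
  H_2: rank ker ∂_2 − rank ∂_3 = (4 − 3) − 0 = 1, and there is no ∂_3, so H_2 ≅ Z.

Hence the Betti numbers are b_0 = 1, b_1 = 0, b_2 = 1.

b_0 = 1, b_1 = 0, b_2 = 1.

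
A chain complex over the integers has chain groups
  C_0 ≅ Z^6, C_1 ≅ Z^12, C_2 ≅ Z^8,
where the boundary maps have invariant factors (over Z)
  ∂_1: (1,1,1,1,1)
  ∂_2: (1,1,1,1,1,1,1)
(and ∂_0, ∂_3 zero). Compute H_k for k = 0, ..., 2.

H_0: b_0 = 6 − 0 − 5 = 1; torsion from ∂_1 factors > 1: none. So H_0 ≅ Z.
H_1: b_1 = 12 − 5 − 7 = 0; torsion from ∂_2 factors > 1: none. So H_1 ≅ 0.
H_2: b_2 = 8 − 7 − 0 = 1; torsion from ∂_3 factors > 1: none. So H_2 ≅ Z.

H_0 ≅ Z,  H_1 = 0,  H_2 ≅ Z.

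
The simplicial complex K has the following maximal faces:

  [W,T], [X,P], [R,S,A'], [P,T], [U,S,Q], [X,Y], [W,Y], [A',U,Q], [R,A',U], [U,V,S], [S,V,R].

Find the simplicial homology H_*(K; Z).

H_0 ≅ Z^2,  H_1 ≅ Z^2,  H_2 = 0.

We work with the vertex ordering P < Q < R < S < T < U < V < W < X < Y < A'. The simplices of K, each written with vertices in increasing order, are:

  0-simplices (11): [P], [Q], [R], [S], [T], [U], [V], [W], [X], [Y], [A']
  1-simplices (17): [P,T], [P,X], [Q,S], [Q,U], [Q,A'], [R,S], [R,U], [R,V], [R,A'], [S,U], [S,V], [S,A'], [T,W], [U,V], [U,A'], [W,Y], [X,Y]
  2-simplices (6): [Q,S,U], [Q,U,A'], [R,S,V], [R,S,A'], [R,U,A'], [S,U,V]

so the chain groups are C_0 ≅ Z^11, C_1 ≅ Z^17, C_2 ≅ Z^6.

Boundary ∂_1: C_1 → C_0 maps an edge to its endpoints' difference, ∂[p,q] = q − p. For instance
  ∂[R,V] = [V] − [R].
This gives a 11×17 integer matrix of rank 9; reducing to Smith normal form yields diagonal entries (1,1,1,1,1,1,1,1,1).

Boundary ∂_2: C_2 → C_1 sends each 2-simplex [p,q,r] to [q,r] − [p,r] + [p,q]. For instance
  ∂[Q,U,A'] = [U,A'] − [Q,A'] + [Q,U],
  ∂[R,U,A'] = [U,A'] − [R,A'] + [R,U].
As a 17×6 matrix over Z this has rank 6, with invariant factors (1,1,1,1,1,1).

From H_k ≅ ker(∂_k) / im(∂_{k+1}) we obtain:

  H_0: rank C_0 − rank ∂_1 = 11 − 9 = 2, and the invariant factors of ∂_1 are all 1, so H_0 ≅ Z^2.
  H_1: rank ker ∂_1 − rank ∂_2 = (17 − 9) − 6 = 2, and the invariant factors of ∂_2 are all 1, so H_1 ≅ Z^2.
  H_2: rank ker ∂_2 − rank ∂_3 = (6 − 6) − 0 = 0, and there is no ∂_3, so H_2 ≅ 0.

As a check, the Euler characteristic is 11 − 17 + 6 = 0, which agrees with 2 − 2 + 0 = 0.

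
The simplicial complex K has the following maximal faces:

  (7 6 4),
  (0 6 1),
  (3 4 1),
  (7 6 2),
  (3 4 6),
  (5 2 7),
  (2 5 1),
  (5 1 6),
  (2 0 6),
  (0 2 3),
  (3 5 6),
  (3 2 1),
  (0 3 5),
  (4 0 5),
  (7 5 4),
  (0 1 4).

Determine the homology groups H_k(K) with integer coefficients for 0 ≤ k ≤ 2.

H_0 ≅ Z,  H_1 ≅ Z^2,  H_2 ≅ Z.

We work with the vertex ordering 0 < 1 < 2 < 3 < 4 < 5 < 6 < 7. The simplices of K, each written with vertices in increasing order, are:

  0-simplices (8): [0], [1], [2], [3], [4], [5], [6], [7]
  1-simplices (24): (24 of them)
  2-simplices (16): [0,1,4], [0,1,6], [0,2,3], [0,2,6], [0,3,5], [0,4,5], [1,2,3], [1,2,5], [1,3,4], [1,5,6], [2,5,7], [2,6,7], [3,4,6], [3,5,6], [4,5,7], [4,6,7]

giving chain groups C_0 ≅ Z^8, C_1 ≅ Z^24, C_2 ≅ Z^16.

∂_1: C_1 → C_0 sends each edge [p,q] (with p < q) to q − p.
This gives a 8×24 integer matrix of rank 7; reducing to Smith normal form yields diagonal entries (1,1,1,1,1,1,1).

The boundary map ∂_2: C_2 → C_1 maps a triangle to the signed sum of its edges. For instance
  ∂[3,4,6] = [4,6] − [3,6] + [3,4],
  ∂[1,5,6] = [5,6] − [1,6] + [1,5].
This gives a 24×16 integer matrix of rank 15; reducing to Smith normal form yields diagonal entries (1,1,1,1,1,1,1,1,1,1,1,1,1,1,1).

From H_k ≅ ker(∂_k) / im(∂_{k+1}) we obtain:

  H_0: rank C_0 − rank ∂_1 = 8 − 7 = 1, and the invariant factors of ∂_1 are all 1, so H_0 = Z.
  H_1: rank ker ∂_1 − rank ∂_2 = (24 − 7) − 15 = 2, and the invariant factors of ∂_2 are all 1, so H_1 = Z^2.
  H_2: rank ker ∂_2 − rank ∂_3 = (16 − 15) − 0 = 1, and there is no ∂_3, so H_2 = Z.

As a check, the Euler characteristic is 8 − 24 + 16 = 0, which agrees with 1 − 2 + 1 = 0.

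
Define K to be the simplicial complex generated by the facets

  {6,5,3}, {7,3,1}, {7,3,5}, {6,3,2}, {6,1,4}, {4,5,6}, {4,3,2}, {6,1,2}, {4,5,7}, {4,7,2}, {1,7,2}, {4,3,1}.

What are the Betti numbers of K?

Take the total order 1 < 2 < 3 < 4 < 5 < 6 < 7 on the vertex set. Then K (dimension 2) consists of the simplices:

  0-simplices (7): [1], [2], [3], [4], [5], [6], [7]
  1-simplices (18): [1,2], [1,3], [1,4], [1,6], [1,7], [2,3], [2,4], [2,6], [2,7], [3,4], [3,5], [3,6], [3,7], [4,5], [4,6], [4,7], [5,6], [5,7]
  2-simplices (12): [1,2,6], [1,2,7], [1,3,4], [1,3,7], [1,4,6], [2,3,4], [2,3,6], [2,4,7], [3,5,6], [3,5,7], [4,5,6], [4,5,7]

so the chain groups are C_0 ≅ Z^7, C_1 ≅ Z^18, C_2 ≅ Z^12.

∂_1: C_1 → C_0 maps an edge to its endpoints' difference, ∂[p,q] = q − p.
This gives a 7×18 integer matrix of rank 6; reducing to Smith normal form yields diagonal entries (1,1,1,1,1,1).

∂_2: C_2 → C_1 maps a triangle to the signed sum of its edges. For instance
  ∂[1,3,4] = [3,4] − [1,4] + [1,3],
  ∂[2,3,4] = [3,4] − [2,4] + [2,3].
The 18×12 boundary matrix has rank 12 and Smith normal form diag(1,1,1,1,1,1,1,1,1,1,1,2).

Computing H_k = (kernel of ∂_k) / (image of ∂_{k+1}):

  H_0: rank C_0 − rank ∂_1 = 7 − 6 = 1, and the invariant factors of ∂_1 are all 1, so H_0 = Z.
  H_1: rank ker ∂_1 − rank ∂_2 = (18 − 6) − 12 = 0, and ∂_2 has invariant factor 2 > 1, so H_1 = Z/2Z.
  H_2: rank ker ∂_2 − rank ∂_3 = (12 − 12) − 0 = 0, and there is no ∂_3, so H_2 = 0.

Hence the Betti numbers are b_0 = 1, b_1 = 0, b_2 = 0.

b_0 = 1, b_1 = 0, b_2 = 0.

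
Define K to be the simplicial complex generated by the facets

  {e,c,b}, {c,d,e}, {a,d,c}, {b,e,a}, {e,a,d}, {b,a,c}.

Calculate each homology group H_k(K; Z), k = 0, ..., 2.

H_0 = Z,  H_1 = 0,  H_2 = Z.

Order the vertices as a < b < c < d < e. Listing each simplex with vertices in this order, K has dimension 2 with simplices:

  0-simplices (5): a, b, c, d, e
  1-simplices (9): ab, ac, ad, ae, bc, be, cd, ce, de
  2-simplices (6): abc, abe, acd, ade, bce, cde

giving chain groups C_0 ≅ Z^5, C_1 ≅ Z^9, C_2 ≅ Z^6.

∂_1: C_1 → C_0 maps an edge to its endpoints' difference, ∂[p,q] = q − p. For instance
  ∂ce = e − c.
The resulting 5×9 matrix has rank 4, and its Smith normal form has invariant factors (1,1,1,1).

Boundary ∂_2: C_2 → C_1 sends each 2-simplex [p,q,r] to [q,r] − [p,r] + [p,q]. For instance
  ∂cde = de − ce + cd,
  ∂bce = ce − be + bc.
The resulting 9×6 matrix has rank 5, and its Smith normal form has invariant factors (1,1,1,1,1).

Computing H_k = (kernel of ∂_k) / (image of ∂_{k+1}):

  H_0: rank C_0 − rank ∂_1 = 5 − 4 = 1, and the invariant factors of ∂_1 are all 1, so H_0 = Z.
  H_1: rank ker ∂_1 − rank ∂_2 = (9 − 4) − 5 = 0, and the invariant factors of ∂_2 are all 1, so H_1 = 0.
  H_2: rank ker ∂_2 − rank ∂_3 = (6 − 5) − 0 = 1, and there is no ∂_3, so H_2 = Z.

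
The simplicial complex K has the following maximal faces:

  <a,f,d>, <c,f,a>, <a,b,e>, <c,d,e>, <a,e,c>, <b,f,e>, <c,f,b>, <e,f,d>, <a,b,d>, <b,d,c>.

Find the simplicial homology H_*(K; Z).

H_0 = Z,  H_1 = Z/2,  H_2 = 0.

K has 6 vertices, 15 edges, 10 triangles.
rank ∂_0 = 0, rank ∂_1 = 5 ⇒ b_0 = 6 − 0 − 5 = 1; all invariant factors of ∂_1 are 1 so no torsion. So H_0 = Z.
rank ∂_1 = 5, rank ∂_2 = 10 ⇒ b_1 = 15 − 5 − 10 = 0; ∂_2 has invariant factor(s) [2] giving torsion. So H_1 = Z/2.
rank ∂_2 = 10, rank ∂_3 = 0 ⇒ b_2 = 10 − 10 − 0 = 0. So H_2 = 0.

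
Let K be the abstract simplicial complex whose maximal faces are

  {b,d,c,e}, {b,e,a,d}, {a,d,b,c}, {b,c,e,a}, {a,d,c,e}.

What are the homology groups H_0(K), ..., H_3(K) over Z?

H_0 = Z,  H_1 = 0,  H_2 = 0,  H_3 = Z.

Take the total order a < b < c < d < e on the vertex set. Then K (dimension 3) consists of the simplices:

  0-simplices (5): a, b, c, d, e
  1-simplices (10): ab, ac, ad, ae, bc, bd, be, cd, ce, de
  2-simplices (10): abc, abd, abe, acd, ace, ade, bcd, bce, bde, cde
  3-simplices (5): abcd, abce, abde, acde, bcde

Hence C_0 ≅ Z^5, C_1 ≅ Z^10, C_2 ≅ Z^10, C_3 ≅ Z^5.

The boundary map ∂_1: C_1 → C_0 is given by ∂[p,q] = [q] − [p]. For instance
  ∂de = e − d.
The 5×10 boundary matrix has rank 4 and Smith normal form diag(1,1,1,1).

The boundary map ∂_2: C_2 → C_1 sends each 2-simplex [p,q,r] to [q,r] − [p,r] + [p,q]. For instance
  ∂ade = de − ae + ad,
  ∂bce = ce − be + bc.
As a 10×10 matrix over Z this has rank 6, with invariant factors (1,1,1,1,1,1).

The boundary map ∂_3: C_3 → C_2 sends each 3-simplex σ to the alternating sum Σ_i (−1)^i (σ with its i-th vertex removed). For instance
  ∂bcde = cde − bde + bce − bcd,
  ∂abcd = bcd − acd + abd − abc.
As a 10×5 matrix over Z this has rank 4, with invariant factors (1,1,1,1).

From H_k ≅ ker(∂_k) / im(∂_{k+1}) we obtain:

  H_0: rank C_0 − rank ∂_1 = 5 − 4 = 1, and the invariant factors of ∂_1 are all 1, so H_0 ≅ Z.
  H_1: rank ker ∂_1 − rank ∂_2 = (10 − 4) − 6 = 0, and the invariant factors of ∂_2 are all 1, so H_1 ≅ 0.
  H_2: rank ker ∂_2 − rank ∂_3 = (10 − 6) − 4 = 0, and the invariant factors of ∂_3 are all 1, so H_2 ≅ 0.
  H_3: rank ker ∂_3 − rank ∂_4 = (5 − 4) − 0 = 1, and there is no ∂_4, so H_3 ≅ Z.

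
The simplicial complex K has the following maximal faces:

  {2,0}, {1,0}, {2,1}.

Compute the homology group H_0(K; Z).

Fix the vertex order 0 < 1 < 2 and write every simplex with vertices in increasing order. Then dim K = 1 and the simplices of K are:

  0-simplices (3): [0], [1], [2]
  1-simplices (3): [0,1], [0,2], [1,2]

so the chain groups are C_0 ≅ Z^3, C_1 ≅ Z^3.

Boundary ∂_1: C_1 → C_0 maps an edge to its endpoints' difference, ∂[p,q] = q − p. For instance
  ∂[1,2] = [2] − [1].
As a 3×3 matrix over Z this has rank 2, with invariant factors (1,1).

Computing H_k = (kernel of ∂_k) / (image of ∂_{k+1}):

  H_0: rank C_0 − rank ∂_1 = 3 − 2 = 1, and the invariant factors of ∂_1 are all 1, so H_0 = Z.

H_0 = Z.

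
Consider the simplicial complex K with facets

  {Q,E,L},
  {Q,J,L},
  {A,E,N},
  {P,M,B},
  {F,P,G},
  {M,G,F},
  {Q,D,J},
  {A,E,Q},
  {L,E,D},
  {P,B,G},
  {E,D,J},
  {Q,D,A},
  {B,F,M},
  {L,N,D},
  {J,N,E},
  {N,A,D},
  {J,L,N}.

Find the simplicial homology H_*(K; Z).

Take the total order A < B < D < E < F < G < J < L < M < N < P < Q on the vertex set. Then K (dimension 2) consists of the simplices:

  0-simplices (12): A, B, D, E, F, G, J, L, M, N, P, Q
  1-simplices (28): AD, AE, AN, AQ, BF, BG, BM, BP, DE, DJ, DL, DN, DQ, EJ, EL, EN, EQ, FG, FM, FP, GM, GP, JL, JN, JQ, LN, LQ, MP
  2-simplices (17): ADN, ADQ, AEN, AEQ, BFM, BGP, BMP, DEJ, DEL, DJQ, DLN, EJN, ELQ, FGM, FGP, JLN, JLQ

giving chain groups C_0 ≅ Z^12, C_1 ≅ Z^28, C_2 ≅ Z^17.

The boundary map ∂_1: C_1 → C_0 sends each edge [p,q] (with p < q) to q − p. For instance
  ∂LQ = Q − L.
This gives a 12×28 integer matrix of rank 10; reducing to Smith normal form yields diagonal entries (1,1,1,1,1,1,1,1,1,1).

Boundary ∂_2: C_2 → C_1 maps a triangle to the signed sum of its edges. For instance
  ∂ELQ = LQ − EQ + EL,
  ∂BGP = GP − BP + BG.
The 28×17 boundary matrix has rank 17 and Smith normal form diag(1,1,1,1,1,1,1,1,1,1,1,1,1,1,1,1,2).

Reading off H_k = ker ∂_k / im ∂_{k+1}:

  H_0: rank C_0 − rank ∂_1 = 12 − 10 = 2, and the invariant factors of ∂_1 are all 1, so H_0 ≅ Z^2.
  H_1: rank ker ∂_1 − rank ∂_2 = (28 − 10) − 17 = 1, and ∂_2 has invariant factor 2 > 1, so H_1 ≅ Z ⊕ Z/2.
  H_2: rank ker ∂_2 − rank ∂_3 = (17 − 17) − 0 = 0, and there is no ∂_3, so H_2 ≅ 0.

As a check, the Euler characteristic is 12 − 28 + 17 = 1, which agrees with 2 − 1 + 0 = 1.

H_0 ≅ Z^2,  H_1 ≅ Z ⊕ Z/2,  H_2 = 0.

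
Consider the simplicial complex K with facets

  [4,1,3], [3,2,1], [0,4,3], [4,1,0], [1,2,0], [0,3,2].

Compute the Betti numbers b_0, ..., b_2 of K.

We work with the vertex ordering 0 < 1 < 2 < 3 < 4. The simplices of K, each written with vertices in increasing order, are:

  0-simplices (5): [0], [1], [2], [3], [4]
  1-simplices (9): [0,1], [0,2], [0,3], [0,4], [1,2], [1,3], [1,4], [2,3], [3,4]
  2-simplices (6): [0,1,2], [0,1,4], [0,2,3], [0,3,4], [1,2,3], [1,3,4]

so the chain groups are C_0 ≅ Z^5, C_1 ≅ Z^9, C_2 ≅ Z^6.

The boundary map ∂_1: C_1 → C_0 is given by ∂[p,q] = [q] − [p]. For instance
  ∂[0,1] = [1] − [0].
The 5×9 boundary matrix has rank 4 and Smith normal form diag(1,1,1,1).

∂_2: C_2 → C_1 maps a triangle to the signed sum of its edges. For instance
  ∂[0,2,3] = [2,3] − [0,3] + [0,2],
  ∂[1,3,4] = [3,4] − [1,4] + [1,3].
The 9×6 boundary matrix has rank 5 and Smith normal form diag(1,1,1,1,1).

Computing H_k = (kernel of ∂_k) / (image of ∂_{k+1}):

  H_0: rank C_0 − rank ∂_1 = 5 − 4 = 1, and the invariant factors of ∂_1 are all 1, so H_0 ≅ Z.
  H_1: rank ker ∂_1 − rank ∂_2 = (9 − 4) − 5 = 0, and the invariant factors of ∂_2 are all 1, so H_1 ≅ 0.
  H_2: rank ker ∂_2 − rank ∂_3 = (6 − 5) − 0 = 1, and there is no ∂_3, so H_2 ≅ Z.

Hence the Betti numbers are b_0 = 1, b_1 = 0, b_2 = 1.

b_0 = 1, b_1 = 0, b_2 = 1.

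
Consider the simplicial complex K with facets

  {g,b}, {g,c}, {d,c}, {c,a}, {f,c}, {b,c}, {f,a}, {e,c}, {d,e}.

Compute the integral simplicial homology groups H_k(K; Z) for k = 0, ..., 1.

H_0 ≅ Z,  H_1 ≅ Z^3.

Order the vertices as a < b < c < d < e < f < g. Listing each simplex with vertices in this order, K has dimension 1 with simplices:

  0-simplices (7): a, b, c, d, e, f, g
  1-simplices (9): ac, af, bc, bg, cd, ce, cf, cg, de

giving chain groups C_0 ≅ Z^7, C_1 ≅ Z^9.

∂_1: C_1 → C_0 maps an edge to its endpoints' difference, ∂[p,q] = q − p. For instance
  ∂ac = c − a.
The resulting 7×9 matrix has rank 6, and its Smith normal form has invariant factors (1,1,1,1,1,1).

Now H_k = ker ∂_k / im ∂_{k+1}, so:

  H_0: rank C_0 − rank ∂_1 = 7 − 6 = 1, and the invariant factors of ∂_1 are all 1, so H_0 = Z.
  H_1: rank ker ∂_1 − rank ∂_2 = (9 − 6) − 0 = 3, and there is no ∂_2, so H_1 = Z^3.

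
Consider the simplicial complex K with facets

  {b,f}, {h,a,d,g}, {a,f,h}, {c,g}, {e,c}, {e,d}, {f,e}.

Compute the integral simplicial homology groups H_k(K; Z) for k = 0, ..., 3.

H_0 = Z,  H_1 = Z^2,  H_2 = 0,  H_3 = 0.

We work with the vertex ordering a < b < c < d < e < f < g < h. The simplices of K, each written with vertices in increasing order, are:

  0-simplices (8): a, b, c, d, e, f, g, h
  1-simplices (13): ad, af, ag, ah, bf, ce, cg, de, dg, dh, ef, fh, gh
  2-simplices (5): adg, adh, afh, agh, dgh
  3-simplices (1): adgh

Hence C_0 ≅ Z^8, C_1 ≅ Z^13, C_2 ≅ Z^5, C_3 ≅ Z^1.

The boundary map ∂_1: C_1 → C_0 sends each edge [p,q] (with p < q) to q − p. For instance
  ∂de = e − d.
As a 8×13 matrix over Z this has rank 7, with invariant factors (1,1,1,1,1,1,1).

Boundary ∂_2: C_2 → C_1 maps a triangle to the signed sum of its edges. For instance
  ∂dgh = gh − dh + dg,
  ∂agh = gh − ah + ag.
The 13×5 boundary matrix has rank 4 and Smith normal form diag(1,1,1,1).

Boundary ∂_3: C_3 → C_2 sends each 3-simplex σ to the alternating sum Σ_i (−1)^i (σ with its i-th vertex removed). For instance
  ∂adgh = dgh − agh + adh − adg.
This gives a 5×1 integer matrix of rank 1; reducing to Smith normal form yields diagonal entries (1).

Reading off H_k = ker ∂_k / im ∂_{k+1}:

  H_0: rank C_0 − rank ∂_1 = 8 − 7 = 1, and the invariant factors of ∂_1 are all 1, so H_0 = Z.
  H_1: rank ker ∂_1 − rank ∂_2 = (13 − 7) − 4 = 2, and the invariant factors of ∂_2 are all 1, so H_1 = Z^2.
  H_2: rank ker ∂_2 − rank ∂_3 = (5 − 4) − 1 = 0, and the invariant factors of ∂_3 are all 1, so H_2 = 0.
  H_3: rank ker ∂_3 − rank ∂_4 = (1 − 1) − 0 = 0, and there is no ∂_4, so H_3 = 0.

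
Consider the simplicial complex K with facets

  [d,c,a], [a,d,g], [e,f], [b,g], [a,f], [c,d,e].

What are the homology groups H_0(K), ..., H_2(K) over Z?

We work with the vertex ordering a < b < c < d < e < f < g. The simplices of K, each written with vertices in increasing order, are:

  0-simplices (7): a, b, c, d, e, f, g
  1-simplices (10): ac, ad, af, ag, bg, cd, ce, de, dg, ef
  2-simplices (3): acd, adg, cde

giving chain groups C_0 ≅ Z^7, C_1 ≅ Z^10, C_2 ≅ Z^3.

Boundary ∂_1: C_1 → C_0 sends each edge [p,q] (with p < q) to q − p. For instance
  ∂dg = g − d.
As a 7×10 matrix over Z this has rank 6, with invariant factors (1,1,1,1,1,1).

The boundary map ∂_2: C_2 → C_1 acts by ∂[p,q,r] = [q,r] − [p,r] + [p,q]. For instance
  ∂adg = dg − ag + ad,
  ∂cde = de − ce + cd.
The resulting 10×3 matrix has rank 3, and its Smith normal form has invariant factors (1,1,1).

Now H_k = ker ∂_k / im ∂_{k+1}, so:

  H_0: rank C_0 − rank ∂_1 = 7 − 6 = 1, and the invariant factors of ∂_1 are all 1, so H_0 ≅ Z.
  H_1: rank ker ∂_1 − rank ∂_2 = (10 − 6) − 3 = 1, and the invariant factors of ∂_2 are all 1, so H_1 ≅ Z.
  H_2: rank ker ∂_2 − rank ∂_3 = (3 − 3) − 0 = 0, and there is no ∂_3, so H_2 ≅ 0.

H_0 ≅ Z,  H_1 ≅ Z,  H_2 = 0.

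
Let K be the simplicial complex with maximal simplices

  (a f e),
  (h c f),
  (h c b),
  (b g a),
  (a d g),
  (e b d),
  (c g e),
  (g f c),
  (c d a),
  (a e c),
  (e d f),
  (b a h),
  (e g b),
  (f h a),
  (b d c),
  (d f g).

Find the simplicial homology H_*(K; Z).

K has 8 vertices, 24 edges, 16 triangles.
rank ∂_0 = 0, rank ∂_1 = 7 ⇒ b_0 = 8 − 0 − 7 = 1; all invariant factors of ∂_1 are 1 so no torsion. So H_0 ≅ Z.
rank ∂_1 = 7, rank ∂_2 = 15 ⇒ b_1 = 24 − 7 − 15 = 2; all invariant factors of ∂_2 are 1 so no torsion. So H_1 ≅ Z^2.
rank ∂_2 = 15, rank ∂_3 = 0 ⇒ b_2 = 16 − 15 − 0 = 1. So H_2 ≅ Z.

H_0 = Z,  H_1 = Z^2,  H_2 = Z.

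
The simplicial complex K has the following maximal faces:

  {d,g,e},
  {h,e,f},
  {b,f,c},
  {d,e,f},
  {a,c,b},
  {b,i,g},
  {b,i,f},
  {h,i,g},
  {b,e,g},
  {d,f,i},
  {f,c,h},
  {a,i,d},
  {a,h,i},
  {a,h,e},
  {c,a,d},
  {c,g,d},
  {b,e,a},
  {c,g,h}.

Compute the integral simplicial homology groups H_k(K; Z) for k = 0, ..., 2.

H_0 ≅ Z,  H_1 ≅ Z^2,  H_2 ≅ Z.

We work with the vertex ordering a < b < c < d < e < f < g < h < i. The simplices of K, each written with vertices in increasing order, are:

  0-simplices (9): a, b, c, d, e, f, g, h, i
  1-simplices (27): ab, ac, ad, ae, ah, ai, bc, be, bf, bg, bi, cd, cf, cg, ch, de, df, dg, di, ef, eg, eh, fh, fi, gh, gi, hi
  2-simplices (18): abc, abe, acd, adi, aeh, ahi, bcf, beg, bfi, bgi, cdg, cfh, cgh, def, deg, dfi, efh, ghi

Hence C_0 ≅ Z^9, C_1 ≅ Z^27, C_2 ≅ Z^18.

The boundary map ∂_1: C_1 → C_0 maps an edge to its endpoints' difference, ∂[p,q] = q − p. For instance
  ∂cd = d − c.
As a 9×27 matrix over Z this has rank 8, with invariant factors (1,1,1,1,1,1,1,1).

∂_2: C_2 → C_1 maps a triangle to the signed sum of its edges. For instance
  ∂deg = eg − dg + de,
  ∂aeh = eh − ah + ae.
The resulting 27×18 matrix has rank 17, and its Smith normal form has invariant factors (1,1,1,1,1,1,1,1,1,1,1,1,1,1,1,1,1).

From H_k ≅ ker(∂_k) / im(∂_{k+1}) we obtain:

  H_0: rank C_0 − rank ∂_1 = 9 − 8 = 1, and the invariant factors of ∂_1 are all 1, so H_0 = Z.
  H_1: rank ker ∂_1 − rank ∂_2 = (27 − 8) − 17 = 2, and the invariant factors of ∂_2 are all 1, so H_1 = Z^2.
  H_2: rank ker ∂_2 − rank ∂_3 = (18 − 17) − 0 = 1, and there is no ∂_3, so H_2 = Z.

(K is a triangulation of the torus T^2.)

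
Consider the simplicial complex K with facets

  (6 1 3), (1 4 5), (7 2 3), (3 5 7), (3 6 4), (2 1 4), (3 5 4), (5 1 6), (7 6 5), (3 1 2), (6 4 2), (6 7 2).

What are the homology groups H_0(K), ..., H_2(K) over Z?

Take the total order 1 < 2 < 3 < 4 < 5 < 6 < 7 on the vertex set. Then K (dimension 2) consists of the simplices:

  0-simplices (7): [1], [2], [3], [4], [5], [6], [7]
  1-simplices (18): [1,2], [1,3], [1,4], [1,5], [1,6], [2,3], [2,4], [2,6], [2,7], [3,4], [3,5], [3,6], [3,7], [4,5], [4,6], [5,6], [5,7], [6,7]
  2-simplices (12): [1,2,3], [1,2,4], [1,3,6], [1,4,5], [1,5,6], [2,3,7], [2,4,6], [2,6,7], [3,4,5], [3,4,6], [3,5,7], [5,6,7]

so the chain groups are C_0 ≅ Z^7, C_1 ≅ Z^18, C_2 ≅ Z^12.

Boundary ∂_1: C_1 → C_0 is given by ∂[p,q] = [q] − [p]. For instance
  ∂[1,3] = [3] − [1].
This gives a 7×18 integer matrix of rank 6; reducing to Smith normal form yields diagonal entries (1,1,1,1,1,1).

The boundary map ∂_2: C_2 → C_1 sends each 2-simplex [p,q,r] to [q,r] − [p,r] + [p,q]. For instance
  ∂[2,4,6] = [4,6] − [2,6] + [2,4],
  ∂[2,3,7] = [3,7] − [2,7] + [2,3].
As a 18×12 matrix over Z this has rank 12, with invariant factors (1,1,1,1,1,1,1,1,1,1,1,2).

Now H_k = ker ∂_k / im ∂_{k+1}, so:

  H_0: rank C_0 − rank ∂_1 = 7 − 6 = 1, and the invariant factors of ∂_1 are all 1, so H_0 ≅ Z.
  H_1: rank ker ∂_1 − rank ∂_2 = (18 − 6) − 12 = 0, and ∂_2 has invariant factor 2 > 1, so H_1 ≅ Z/2Z.
  H_2: rank ker ∂_2 − rank ∂_3 = (12 − 12) − 0 = 0, and there is no ∂_3, so H_2 ≅ 0.

H_0 = Z,  H_1 = Z/2Z,  H_2 = 0.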